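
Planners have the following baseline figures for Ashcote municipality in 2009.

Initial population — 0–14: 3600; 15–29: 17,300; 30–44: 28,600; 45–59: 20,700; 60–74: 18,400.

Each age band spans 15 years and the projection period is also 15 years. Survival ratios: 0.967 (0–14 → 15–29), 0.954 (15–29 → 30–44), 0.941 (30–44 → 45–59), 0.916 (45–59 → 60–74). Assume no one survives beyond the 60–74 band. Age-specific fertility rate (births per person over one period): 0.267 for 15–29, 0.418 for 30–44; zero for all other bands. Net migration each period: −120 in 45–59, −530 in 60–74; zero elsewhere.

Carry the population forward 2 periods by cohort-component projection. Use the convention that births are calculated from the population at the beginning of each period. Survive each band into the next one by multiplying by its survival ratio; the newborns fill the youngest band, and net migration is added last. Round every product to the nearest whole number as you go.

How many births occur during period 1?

Call the bands 1 to 5, youngest first.
Period 1:
Births: 17300 × 0.267 = 4619, 28600 × 0.418 = 11955 → 16574
Band 2: 3600 × 0.967 = 3481
Band 3: 17300 × 0.954 = 16504
Band 4: 28600 × 0.941 = 26913
Band 5: 20700 × 0.916 = 18961
Net migration: Band 4 − 120 → 26793; Band 5 − 530 → 18431
→ [16574, 3481, 16504, 26793, 18431]

16574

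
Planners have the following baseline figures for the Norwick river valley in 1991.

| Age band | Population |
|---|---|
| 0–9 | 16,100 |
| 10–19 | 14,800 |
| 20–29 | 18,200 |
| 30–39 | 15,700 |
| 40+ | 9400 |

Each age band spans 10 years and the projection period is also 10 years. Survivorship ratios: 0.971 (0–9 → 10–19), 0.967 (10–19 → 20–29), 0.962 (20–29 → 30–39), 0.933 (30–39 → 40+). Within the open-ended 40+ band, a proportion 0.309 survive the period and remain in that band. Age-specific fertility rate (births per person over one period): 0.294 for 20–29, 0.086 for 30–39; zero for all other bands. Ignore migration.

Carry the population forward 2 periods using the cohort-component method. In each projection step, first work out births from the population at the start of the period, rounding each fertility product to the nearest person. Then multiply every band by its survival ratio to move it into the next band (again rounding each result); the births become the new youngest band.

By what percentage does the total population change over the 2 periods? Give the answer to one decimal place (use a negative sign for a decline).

Numbering the groups 1..5 from youngest to oldest:
[period 1]
Births: 18200 * 0.294 = 5351 ; 15700 * 0.086 = 1350 → 6701
Group 2: 16100 * 0.971 = 15633
Group 3: 14800 * 0.967 = 14312
Group 4: 18200 * 0.962 = 17508
Group 5: 15700 * 0.933 + 9400 * 0.309 = 14648 + 2905 = 17553
End of period: [6701, 15633, 14312, 17508, 17553]
[period 2]
Births: 14312 * 0.294 = 4208 ; 17508 * 0.086 = 1506 → 5714
Group 2: 6701 * 0.971 = 6507
Group 3: 15633 * 0.967 = 15117
Group 4: 14312 * 0.962 = 13768
Group 5: 17508 * 0.933 + 17553 * 0.309 = 16335 + 5424 = 21759
End of period: [5714, 6507, 15117, 13768, 21759]
Total: 74200 → 62865; change = -11335; percentage change = -15.3%

-15.3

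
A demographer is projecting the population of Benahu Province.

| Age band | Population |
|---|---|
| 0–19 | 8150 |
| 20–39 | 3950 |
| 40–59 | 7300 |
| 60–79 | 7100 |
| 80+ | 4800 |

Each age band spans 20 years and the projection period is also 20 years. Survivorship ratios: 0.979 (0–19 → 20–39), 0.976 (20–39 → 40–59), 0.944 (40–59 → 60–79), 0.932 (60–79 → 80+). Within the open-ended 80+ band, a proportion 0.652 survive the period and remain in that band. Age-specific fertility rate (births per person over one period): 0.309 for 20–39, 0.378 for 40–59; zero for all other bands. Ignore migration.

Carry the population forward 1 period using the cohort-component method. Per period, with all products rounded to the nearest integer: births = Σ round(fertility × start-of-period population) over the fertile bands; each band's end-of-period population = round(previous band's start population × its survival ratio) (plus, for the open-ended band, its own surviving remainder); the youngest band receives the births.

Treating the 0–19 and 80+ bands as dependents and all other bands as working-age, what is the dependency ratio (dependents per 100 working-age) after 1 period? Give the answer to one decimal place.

Period 1.
Births: 3950 * 0.309 = 1221  |  7300 * 0.378 = 2759 → 3980
20–39: 8150 * 0.979 = 7979
40–59: 3950 * 0.976 = 3855
60–79: 7300 * 0.944 = 6891
80+: 7100 * 0.932 + 4800 * 0.652 = 6617 + 3130 = 9747
Giving 3980 / 7979 / 3855 / 6891 / 9747.
Dependents (band 0–19 + band 80+) = 3980 + 9747 = 13727; working-age = 18725; ratio = 13727/18725 × 100 = 73.3

73.3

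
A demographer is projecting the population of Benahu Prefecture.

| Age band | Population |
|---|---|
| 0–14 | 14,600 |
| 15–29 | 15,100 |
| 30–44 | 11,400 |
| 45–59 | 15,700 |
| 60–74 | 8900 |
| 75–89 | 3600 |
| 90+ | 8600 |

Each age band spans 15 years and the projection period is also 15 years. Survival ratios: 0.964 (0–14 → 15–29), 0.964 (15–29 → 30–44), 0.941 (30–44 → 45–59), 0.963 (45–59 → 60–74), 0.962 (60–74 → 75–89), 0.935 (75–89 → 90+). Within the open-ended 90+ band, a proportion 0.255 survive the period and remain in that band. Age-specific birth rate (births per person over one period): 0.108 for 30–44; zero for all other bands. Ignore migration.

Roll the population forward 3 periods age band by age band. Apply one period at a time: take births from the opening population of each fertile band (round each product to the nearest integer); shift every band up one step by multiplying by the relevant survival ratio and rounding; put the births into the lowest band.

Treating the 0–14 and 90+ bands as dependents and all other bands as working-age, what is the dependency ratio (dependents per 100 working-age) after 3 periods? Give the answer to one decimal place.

45.3

Period 1.
Births: 11400 × 0.108 = 1231
15–29: 14600 × 0.964 = 14074
30–44: 15100 × 0.964 = 14556
45–59: 11400 × 0.941 = 10727
60–74: 15700 × 0.963 = 15119
75–89: 8900 × 0.962 = 8562
90+: 3600 × 0.935 + 8600 × 0.255 = 3366 + 2193 = 5559
Population now: 0–14=1231, 15–29=14074, 30–44=14556, 45–59=10727, 60–74=15119, 75–89=8562, 90+=5559
Period 2.
Births: 14556 × 0.108 = 1572
15–29: 1231 × 0.964 = 1187
30–44: 14074 × 0.964 = 13567
45–59: 14556 × 0.941 = 13697
60–74: 10727 × 0.963 = 10330
75–89: 15119 × 0.962 = 14544
90+: 8562 × 0.935 + 5559 × 0.255 = 8005 + 1418 = 9423
Population now: 0–14=1572, 15–29=1187, 30–44=13567, 45–59=13697, 60–74=10330, 75–89=14544, 90+=9423
Period 3.
Births: 13567 × 0.108 = 1465
15–29: 1572 × 0.964 = 1515
30–44: 1187 × 0.964 = 1144
45–59: 13567 × 0.941 = 12767
60–74: 13697 × 0.963 = 13190
75–89: 10330 × 0.962 = 9937
90+: 14544 × 0.935 + 9423 × 0.255 = 13599 + 2403 = 16002
Population now: 0–14=1465, 15–29=1515, 30–44=1144, 45–59=12767, 60–74=13190, 75–89=9937, 90+=16002
Dependents (band 0–14 + band 90+) = 1465 + 16002 = 17467; working-age = 38553; ratio = 17467/38553 × 100 = 45.3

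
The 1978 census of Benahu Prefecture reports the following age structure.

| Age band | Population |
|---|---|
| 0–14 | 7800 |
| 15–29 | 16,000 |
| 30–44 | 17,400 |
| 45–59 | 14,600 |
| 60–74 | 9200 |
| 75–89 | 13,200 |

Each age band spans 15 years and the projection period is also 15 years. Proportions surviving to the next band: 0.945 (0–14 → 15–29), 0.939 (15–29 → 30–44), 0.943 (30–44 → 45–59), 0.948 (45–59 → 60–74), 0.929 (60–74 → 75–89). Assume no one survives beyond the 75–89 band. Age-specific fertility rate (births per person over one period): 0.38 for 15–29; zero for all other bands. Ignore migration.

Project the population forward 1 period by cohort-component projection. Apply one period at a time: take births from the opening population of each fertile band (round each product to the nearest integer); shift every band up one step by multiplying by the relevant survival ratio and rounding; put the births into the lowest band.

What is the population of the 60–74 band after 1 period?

(Bands numbered youngest = 1 to oldest = 6.)
Period 1:
Births: 16000 × 0.38 = 6080
Band 2: 7800 × 0.945 = 7371
Band 3: 16000 × 0.939 = 15024
Band 4: 17400 × 0.943 = 16408
Band 5: 14600 × 0.948 = 13841
Band 6: 9200 × 0.929 = 8547
Population now: 0–14=6080, 15–29=7371, 30–44=15024, 45–59=16408, 60–74=13841, 75–89=8547

13841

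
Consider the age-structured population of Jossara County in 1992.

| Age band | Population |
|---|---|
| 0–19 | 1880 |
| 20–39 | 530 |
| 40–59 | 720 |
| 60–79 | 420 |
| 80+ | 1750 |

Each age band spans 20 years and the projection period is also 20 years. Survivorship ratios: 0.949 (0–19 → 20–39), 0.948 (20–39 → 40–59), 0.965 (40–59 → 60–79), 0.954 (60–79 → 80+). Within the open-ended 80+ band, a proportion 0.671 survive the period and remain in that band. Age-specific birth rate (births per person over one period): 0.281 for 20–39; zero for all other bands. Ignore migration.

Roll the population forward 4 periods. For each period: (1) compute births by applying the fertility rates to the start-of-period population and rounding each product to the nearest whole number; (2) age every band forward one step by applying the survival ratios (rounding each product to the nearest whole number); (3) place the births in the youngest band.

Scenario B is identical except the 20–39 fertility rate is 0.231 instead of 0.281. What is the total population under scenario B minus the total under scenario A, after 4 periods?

-157

— Period 1 —
Births: 530 × 0.281 = 149
20–39: 1880 × 0.949 = 1784
40–59: 530 × 0.948 = 502
60–79: 720 × 0.965 = 695
80+: 420 × 0.954 + 1750 × 0.671 = 401 + 1174 = 1575
→ [149, 1784, 502, 695, 1575]
— Period 2 —
Births: 1784 × 0.281 = 501
20–39: 149 × 0.949 = 141
40–59: 1784 × 0.948 = 1691
60–79: 502 × 0.965 = 484
80+: 695 × 0.954 + 1575 × 0.671 = 663 + 1057 = 1720
→ [501, 141, 1691, 484, 1720]
— Period 3 —
Births: 141 × 0.281 = 40
20–39: 501 × 0.949 = 475
40–59: 141 × 0.948 = 134
60–79: 1691 × 0.965 = 1632
80+: 484 × 0.954 + 1720 × 0.671 = 462 + 1154 = 1616
→ [40, 475, 134, 1632, 1616]
— Period 4 —
Births: 475 × 0.281 = 133
20–39: 40 × 0.949 = 38
40–59: 475 × 0.948 = 450
60–79: 134 × 0.965 = 129
80+: 1632 × 0.954 + 1616 × 0.671 = 1557 + 1084 = 2641
→ [133, 38, 450, 129, 2641]
Scenario A total after 4 periods: 3391
Scenario B projection —
— Period 1 —
Births: 530 × 0.231 = 122
20–39: 1880 × 0.949 = 1784
40–59: 530 × 0.948 = 502
60–79: 720 × 0.965 = 695
80+: 420 × 0.954 + 1750 × 0.671 = 401 + 1174 = 1575
→ [122, 1784, 502, 695, 1575]
— Period 2 —
Births: 1784 × 0.231 = 412
20–39: 122 × 0.949 = 116
40–59: 1784 × 0.948 = 1691
60–79: 502 × 0.965 = 484
80+: 695 × 0.954 + 1575 × 0.671 = 663 + 1057 = 1720
→ [412, 116, 1691, 484, 1720]
— Period 3 —
Births: 116 × 0.231 = 27
20–39: 412 × 0.949 = 391
40–59: 116 × 0.948 = 110
60–79: 1691 × 0.965 = 1632
80+: 484 × 0.954 + 1720 × 0.671 = 462 + 1154 = 1616
→ [27, 391, 110, 1632, 1616]
— Period 4 —
Births: 391 × 0.231 = 90
20–39: 27 × 0.949 = 26
40–59: 391 × 0.948 = 371
60–79: 110 × 0.965 = 106
80+: 1632 × 0.954 + 1616 × 0.671 = 1557 + 1084 = 2641
→ [90, 26, 371, 106, 2641]
Scenario B total after 4 periods: 3234
Difference B − A = 3234 − 3391 = -157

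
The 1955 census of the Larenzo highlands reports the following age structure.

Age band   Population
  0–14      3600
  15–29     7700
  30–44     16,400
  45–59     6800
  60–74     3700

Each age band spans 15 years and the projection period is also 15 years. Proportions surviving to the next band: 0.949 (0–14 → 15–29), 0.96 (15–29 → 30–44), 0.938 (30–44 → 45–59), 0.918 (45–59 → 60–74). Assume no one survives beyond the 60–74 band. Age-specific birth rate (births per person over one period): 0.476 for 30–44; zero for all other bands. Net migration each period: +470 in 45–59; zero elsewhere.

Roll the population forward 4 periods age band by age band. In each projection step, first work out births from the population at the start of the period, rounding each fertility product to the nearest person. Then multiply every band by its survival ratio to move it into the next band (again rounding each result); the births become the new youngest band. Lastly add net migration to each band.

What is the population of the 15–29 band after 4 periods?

1481

After projecting period 1:
Births: 16400 * 0.476 = 7806
15–29: 3600 * 0.949 = 3416
30–44: 7700 * 0.96 = 7392
45–59: 16400 * 0.938 = 15383
60–74: 6800 * 0.918 = 6242
Net migration: 45–59 + 470 → 15853
Giving 7806 / 3416 / 7392 / 15853 / 6242.
After projecting period 2:
Births: 7392 * 0.476 = 3519
15–29: 7806 * 0.949 = 7408
30–44: 3416 * 0.96 = 3279
45–59: 7392 * 0.938 = 6934
60–74: 15853 * 0.918 = 14553
Net migration: 45–59 + 470 → 7404
Giving 3519 / 7408 / 3279 / 7404 / 14553.
After projecting period 3:
Births: 3279 * 0.476 = 1561
15–29: 3519 * 0.949 = 3340
30–44: 7408 * 0.96 = 7112
45–59: 3279 * 0.938 = 3076
60–74: 7404 * 0.918 = 6797
Net migration: 45–59 + 470 → 3546
Giving 1561 / 3340 / 7112 / 3546 / 6797.
After projecting period 4:
Births: 7112 * 0.476 = 3385
15–29: 1561 * 0.949 = 1481
30–44: 3340 * 0.96 = 3206
45–59: 7112 * 0.938 = 6671
60–74: 3546 * 0.918 = 3255
Net migration: 45–59 + 470 → 7141
Giving 3385 / 1481 / 3206 / 7141 / 3255.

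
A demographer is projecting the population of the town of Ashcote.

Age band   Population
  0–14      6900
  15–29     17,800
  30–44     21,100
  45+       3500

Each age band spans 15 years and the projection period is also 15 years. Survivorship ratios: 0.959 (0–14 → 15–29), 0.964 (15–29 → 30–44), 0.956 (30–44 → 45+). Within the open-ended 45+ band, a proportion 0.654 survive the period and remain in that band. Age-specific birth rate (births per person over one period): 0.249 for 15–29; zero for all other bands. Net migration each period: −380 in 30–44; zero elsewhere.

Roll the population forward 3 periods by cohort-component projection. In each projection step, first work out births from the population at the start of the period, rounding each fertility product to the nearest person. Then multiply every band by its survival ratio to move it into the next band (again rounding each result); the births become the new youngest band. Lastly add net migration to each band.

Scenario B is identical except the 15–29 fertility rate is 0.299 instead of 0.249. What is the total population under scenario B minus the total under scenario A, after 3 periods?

Numbering the bands 1..4 from youngest to oldest:
Period 1:
Births: 17800 × 0.249 = 4432
Band 2: 6900 × 0.959 = 6617
Band 3: 17800 × 0.964 = 17159
Band 4: 21100 × 0.956 + 3500 × 0.654 = 20172 + 2289 = 22461
Net migration: Band 3 − 380 → 16779
→ [4432, 6617, 16779, 22461]
Period 2:
Births: 6617 × 0.249 = 1648
Band 2: 4432 × 0.959 = 4250
Band 3: 6617 × 0.964 = 6379
Band 4: 16779 × 0.956 + 22461 × 0.654 = 16041 + 14689 = 30730
Net migration: Band 3 − 380 → 5999
→ [1648, 4250, 5999, 30730]
Period 3:
Births: 4250 × 0.249 = 1058
Band 2: 1648 × 0.959 = 1580
Band 3: 4250 × 0.964 = 4097
Band 4: 5999 × 0.956 + 30730 × 0.654 = 5735 + 20097 = 25832
Net migration: Band 3 − 380 → 3717
→ [1058, 1580, 3717, 25832]
Scenario A total after 3 periods: 32187
Scenario B projection —
Period 1:
Births: 17800 × 0.299 = 5322
Band 2: 6900 × 0.959 = 6617
Band 3: 17800 × 0.964 = 17159
Band 4: 21100 × 0.956 + 3500 × 0.654 = 20172 + 2289 = 22461
Net migration: Band 3 − 380 → 16779
→ [5322, 6617, 16779, 22461]
Period 2:
Births: 6617 × 0.299 = 1978
Band 2: 5322 × 0.959 = 5104
Band 3: 6617 × 0.964 = 6379
Band 4: 16779 × 0.956 + 22461 × 0.654 = 16041 + 14689 = 30730
Net migration: Band 3 − 380 → 5999
→ [1978, 5104, 5999, 30730]
Period 3:
Births: 5104 × 0.299 = 1526
Band 2: 1978 × 0.959 = 1897
Band 3: 5104 × 0.964 = 4920
Band 4: 5999 × 0.956 + 30730 × 0.654 = 5735 + 20097 = 25832
Net migration: Band 3 − 380 → 4540
→ [1526, 1897, 4540, 25832]
Scenario B total after 3 periods: 33795
Difference B − A = 33795 − 32187 = 1608

1608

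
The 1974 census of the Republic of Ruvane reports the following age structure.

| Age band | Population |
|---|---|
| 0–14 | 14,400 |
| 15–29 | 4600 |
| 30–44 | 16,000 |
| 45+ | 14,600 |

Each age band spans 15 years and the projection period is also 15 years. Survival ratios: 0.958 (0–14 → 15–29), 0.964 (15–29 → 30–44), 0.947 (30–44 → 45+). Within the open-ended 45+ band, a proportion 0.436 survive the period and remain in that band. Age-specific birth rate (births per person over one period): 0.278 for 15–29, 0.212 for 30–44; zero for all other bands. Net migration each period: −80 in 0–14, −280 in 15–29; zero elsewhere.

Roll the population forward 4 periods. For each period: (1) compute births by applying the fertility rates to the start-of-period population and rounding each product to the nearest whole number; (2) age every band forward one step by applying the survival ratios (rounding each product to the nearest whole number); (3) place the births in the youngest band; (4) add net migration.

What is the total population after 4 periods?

21015

After projecting period 1:
Births: 4600 * 0.278 = 1279 ; 16000 * 0.212 = 3392 → total 4671
15–29: 14400 * 0.958 = 13795
30–44: 4600 * 0.964 = 4434
45+: 16000 * 0.947 + 14600 * 0.436 = 15152 + 6366 = 21518
Net migration: 0–14 − 80 → 4591; 15–29 − 280 → 13515
End of period: [4591, 13515, 4434, 21518]
After projecting period 2:
Births: 13515 * 0.278 = 3757 ; 4434 * 0.212 = 940 → total 4697
15–29: 4591 * 0.958 = 4398
30–44: 13515 * 0.964 = 13028
45+: 4434 * 0.947 + 21518 * 0.436 = 4199 + 9382 = 13581
Net migration: 0–14 − 80 → 4617; 15–29 − 280 → 4118
End of period: [4617, 4118, 13028, 13581]
After projecting period 3:
Births: 4118 * 0.278 = 1145 ; 13028 * 0.212 = 2762 → total 3907
15–29: 4617 * 0.958 = 4423
30–44: 4118 * 0.964 = 3970
45+: 13028 * 0.947 + 13581 * 0.436 = 12338 + 5921 = 18259
Net migration: 0–14 − 80 → 3827; 15–29 − 280 → 4143
End of period: [3827, 4143, 3970, 18259]
After projecting period 4:
Births: 4143 * 0.278 = 1152 ; 3970 * 0.212 = 842 → total 1994
15–29: 3827 * 0.958 = 3666
30–44: 4143 * 0.964 = 3994
45+: 3970 * 0.947 + 18259 * 0.436 = 3760 + 7961 = 11721
Net migration: 0–14 − 80 → 1914; 15–29 − 280 → 3386
End of period: [1914, 3386, 3994, 11721]
Total after period 4: 1914 + 3386 + 3994 + 11721 = 21015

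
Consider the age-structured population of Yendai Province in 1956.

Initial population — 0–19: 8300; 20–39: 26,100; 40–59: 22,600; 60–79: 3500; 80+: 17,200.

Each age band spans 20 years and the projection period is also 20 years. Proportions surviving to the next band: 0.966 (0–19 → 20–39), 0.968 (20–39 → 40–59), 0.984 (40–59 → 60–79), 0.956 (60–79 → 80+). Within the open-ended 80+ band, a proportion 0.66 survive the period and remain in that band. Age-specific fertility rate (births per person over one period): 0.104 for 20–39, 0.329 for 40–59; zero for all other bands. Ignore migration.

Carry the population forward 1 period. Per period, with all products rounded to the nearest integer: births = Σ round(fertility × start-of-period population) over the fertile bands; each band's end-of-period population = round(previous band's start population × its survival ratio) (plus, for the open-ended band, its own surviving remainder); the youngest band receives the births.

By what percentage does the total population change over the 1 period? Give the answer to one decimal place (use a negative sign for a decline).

Numbering the bands 1..5 from youngest to oldest:
After projecting period 1:
Births: 26100 × 0.104 = 2714, 22600 × 0.329 = 7435 ⇒ total 10149
Band 2: 8300 × 0.966 = 8018
Band 3: 26100 × 0.968 = 25265
Band 4: 22600 × 0.984 = 22238
Band 5: 3500 × 0.956 + 17200 × 0.66 = 3346 + 11352 = 14698
Giving 10149 / 8018 / 25265 / 22238 / 14698.
Total: 77700 → 80368; change = 2668; percentage change = 3.4%

3.4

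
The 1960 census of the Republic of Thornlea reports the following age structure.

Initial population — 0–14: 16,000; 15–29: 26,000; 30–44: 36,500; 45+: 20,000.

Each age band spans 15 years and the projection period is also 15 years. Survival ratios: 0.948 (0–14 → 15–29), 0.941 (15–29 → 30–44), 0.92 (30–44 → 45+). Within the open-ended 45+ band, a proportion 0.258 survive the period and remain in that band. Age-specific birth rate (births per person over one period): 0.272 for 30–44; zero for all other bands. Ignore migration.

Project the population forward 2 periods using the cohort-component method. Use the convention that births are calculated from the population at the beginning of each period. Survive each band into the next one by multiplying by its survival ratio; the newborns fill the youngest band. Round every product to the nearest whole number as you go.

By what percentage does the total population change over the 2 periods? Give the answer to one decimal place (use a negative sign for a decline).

-36.2

Period 1:
Births: 36500 * 0.272 = 9928
15–29: 16000 * 0.948 = 15168
30–44: 26000 * 0.941 = 24466
45+: 36500 * 0.92 + 20000 * 0.258 = 33580 + 5160 = 38740
→ [9928, 15168, 24466, 38740]
Period 2:
Births: 24466 * 0.272 = 6655
15–29: 9928 * 0.948 = 9412
30–44: 15168 * 0.941 = 14273
45+: 24466 * 0.92 + 38740 * 0.258 = 22509 + 9995 = 32504
→ [6655, 9412, 14273, 32504]
Total: 98500 → 62844; change = -35656; percentage change = -36.2%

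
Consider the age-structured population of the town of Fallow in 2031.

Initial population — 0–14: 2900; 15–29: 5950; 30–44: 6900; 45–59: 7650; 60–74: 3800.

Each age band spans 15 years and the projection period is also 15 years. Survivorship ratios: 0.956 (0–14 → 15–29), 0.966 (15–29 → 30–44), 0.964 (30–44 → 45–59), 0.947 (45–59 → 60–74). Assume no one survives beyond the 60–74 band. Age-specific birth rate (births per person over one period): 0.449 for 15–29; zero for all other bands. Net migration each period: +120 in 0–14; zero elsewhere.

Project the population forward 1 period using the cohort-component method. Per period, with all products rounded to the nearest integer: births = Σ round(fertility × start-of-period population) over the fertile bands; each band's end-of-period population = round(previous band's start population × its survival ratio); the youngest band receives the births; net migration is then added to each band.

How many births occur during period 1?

2672

Let band 1 be 0–14 through band 5 = 60–74.
Period 1.
Births: 5950 × 0.449 = 2672
Band 2: 2900 × 0.956 = 2772
Band 3: 5950 × 0.966 = 5748
Band 4: 6900 × 0.964 = 6652
Band 5: 7650 × 0.947 = 7245
Net migration: Band 1 + 120 → 2792
End of period: [2792, 2772, 5748, 6652, 7245]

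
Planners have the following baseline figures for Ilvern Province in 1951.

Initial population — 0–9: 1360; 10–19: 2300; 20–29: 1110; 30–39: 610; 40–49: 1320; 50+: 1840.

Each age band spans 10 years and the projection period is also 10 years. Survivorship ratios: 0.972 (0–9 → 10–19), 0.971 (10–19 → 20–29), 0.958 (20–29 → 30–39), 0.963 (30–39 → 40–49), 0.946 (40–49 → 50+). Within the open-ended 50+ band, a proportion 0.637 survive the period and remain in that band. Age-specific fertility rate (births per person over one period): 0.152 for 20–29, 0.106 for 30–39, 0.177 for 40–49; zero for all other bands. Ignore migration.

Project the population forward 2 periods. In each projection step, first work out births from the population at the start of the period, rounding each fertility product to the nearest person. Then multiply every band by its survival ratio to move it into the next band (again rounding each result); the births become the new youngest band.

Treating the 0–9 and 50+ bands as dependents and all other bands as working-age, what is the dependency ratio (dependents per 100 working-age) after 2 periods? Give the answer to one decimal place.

Let group 1 be 0–9 through group 6 = 50+.
— Period 1 —
Births: 1110 * 0.152 = 169  |  610 * 0.106 = 65  |  1320 * 0.177 = 234 ⇒ total 468
Group 2: 1360 * 0.972 = 1322
Group 3: 2300 * 0.971 = 2233
Group 4: 1110 * 0.958 = 1063
Group 5: 610 * 0.963 = 587
Group 6: 1320 * 0.946 + 1840 * 0.637 = 1249 + 1172 = 2421
→ [468, 1322, 2233, 1063, 587, 2421]
— Period 2 —
Births: 2233 * 0.152 = 339  |  1063 * 0.106 = 113  |  587 * 0.177 = 104 ⇒ total 556
Group 2: 468 * 0.972 = 455
Group 3: 1322 * 0.971 = 1284
Group 4: 2233 * 0.958 = 2139
Group 5: 1063 * 0.963 = 1024
Group 6: 587 * 0.946 + 2421 * 0.637 = 555 + 1542 = 2097
→ [556, 455, 1284, 2139, 1024, 2097]
Dependents (band 0–9 + band 50+) = 556 + 2097 = 2653; working-age = 4902; ratio = 2653/4902 × 100 = 54.1

54.1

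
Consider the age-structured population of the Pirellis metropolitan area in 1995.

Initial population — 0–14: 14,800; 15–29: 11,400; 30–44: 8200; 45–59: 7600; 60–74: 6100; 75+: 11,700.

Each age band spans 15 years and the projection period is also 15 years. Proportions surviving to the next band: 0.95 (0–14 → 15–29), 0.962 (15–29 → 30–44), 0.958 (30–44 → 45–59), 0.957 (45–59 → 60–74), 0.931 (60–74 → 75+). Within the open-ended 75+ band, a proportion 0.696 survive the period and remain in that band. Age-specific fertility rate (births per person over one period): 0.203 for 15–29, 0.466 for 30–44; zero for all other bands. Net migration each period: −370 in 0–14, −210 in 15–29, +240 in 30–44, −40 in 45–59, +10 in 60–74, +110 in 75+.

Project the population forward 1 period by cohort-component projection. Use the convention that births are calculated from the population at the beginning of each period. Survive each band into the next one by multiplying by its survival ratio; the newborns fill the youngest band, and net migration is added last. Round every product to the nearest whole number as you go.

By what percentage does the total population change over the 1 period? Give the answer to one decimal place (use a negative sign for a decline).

0.1

(Bands numbered youngest = 1 to oldest = 6.)
— Period 1 —
Births: 11400 * 0.203 = 2314  |  8200 * 0.466 = 3821 → total 6135
Band 2: 14800 * 0.95 = 14060
Band 3: 11400 * 0.962 = 10967
Band 4: 8200 * 0.958 = 7856
Band 5: 7600 * 0.957 = 7273
Band 6: 6100 * 0.931 + 11700 * 0.696 = 5679 + 8143 = 13822
Net migration: Band 1 − 370 → 5765; Band 2 − 210 → 13850; Band 3 + 240 → 11207; Band 4 − 40 → 7816; Band 5 + 10 → 7283; Band 6 + 110 → 13932
Giving 5765 / 13850 / 11207 / 7816 / 7283 / 13932.
Total: 59800 → 59853; change = 53; percentage change = 0.1%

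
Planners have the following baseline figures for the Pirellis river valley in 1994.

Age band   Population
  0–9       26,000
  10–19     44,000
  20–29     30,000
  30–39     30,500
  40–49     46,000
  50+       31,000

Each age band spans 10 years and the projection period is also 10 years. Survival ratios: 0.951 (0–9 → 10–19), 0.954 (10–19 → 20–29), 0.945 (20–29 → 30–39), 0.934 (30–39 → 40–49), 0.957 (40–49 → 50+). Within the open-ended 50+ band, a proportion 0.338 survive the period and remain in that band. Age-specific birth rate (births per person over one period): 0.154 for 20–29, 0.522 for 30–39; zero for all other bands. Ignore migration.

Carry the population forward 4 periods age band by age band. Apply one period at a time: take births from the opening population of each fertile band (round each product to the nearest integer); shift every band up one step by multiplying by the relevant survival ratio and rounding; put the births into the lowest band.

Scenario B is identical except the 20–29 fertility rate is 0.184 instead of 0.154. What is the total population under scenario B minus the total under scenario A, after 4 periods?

3297

Period 1.
Births: 30000 × 0.154 = 4620 ; 30500 × 0.522 = 15921 → total 20541
10–19: 26000 × 0.951 = 24726
20–29: 44000 × 0.954 = 41976
30–39: 30000 × 0.945 = 28350
40–49: 30500 × 0.934 = 28487
50+: 46000 × 0.957 + 31000 × 0.338 = 44022 + 10478 = 54500
End of period: [20541, 24726, 41976, 28350, 28487, 54500]
Period 2.
Births: 41976 × 0.154 = 6464 ; 28350 × 0.522 = 14799 → total 21263
10–19: 20541 × 0.951 = 19534
20–29: 24726 × 0.954 = 23589
30–39: 41976 × 0.945 = 39667
40–49: 28350 × 0.934 = 26479
50+: 28487 × 0.957 + 54500 × 0.338 = 27262 + 18421 = 45683
End of period: [21263, 19534, 23589, 39667, 26479, 45683]
Period 3.
Births: 23589 × 0.154 = 3633 ; 39667 × 0.522 = 20706 → total 24339
10–19: 21263 × 0.951 = 20221
20–29: 19534 × 0.954 = 18635
30–39: 23589 × 0.945 = 22292
40–49: 39667 × 0.934 = 37049
50+: 26479 × 0.957 + 45683 × 0.338 = 25340 + 15441 = 40781
End of period: [24339, 20221, 18635, 22292, 37049, 40781]
Period 4.
Births: 18635 × 0.154 = 2870 ; 22292 × 0.522 = 11636 → total 14506
10–19: 24339 × 0.951 = 23146
20–29: 20221 × 0.954 = 19291
30–39: 18635 × 0.945 = 17610
40–49: 22292 × 0.934 = 20821
50+: 37049 × 0.957 + 40781 × 0.338 = 35456 + 13784 = 49240
End of period: [14506, 23146, 19291, 17610, 20821, 49240]
Scenario A total after 4 periods: 144614
Scenario B projection —
Period 1.
Births: 30000 × 0.184 = 5520 ; 30500 × 0.522 = 15921 → total 21441
10–19: 26000 × 0.951 = 24726
20–29: 44000 × 0.954 = 41976
30–39: 30000 × 0.945 = 28350
40–49: 30500 × 0.934 = 28487
50+: 46000 × 0.957 + 31000 × 0.338 = 44022 + 10478 = 54500
End of period: [21441, 24726, 41976, 28350, 28487, 54500]
Period 2.
Births: 41976 × 0.184 = 7724 ; 28350 × 0.522 = 14799 → total 22523
10–19: 21441 × 0.951 = 20390
20–29: 24726 × 0.954 = 23589
30–39: 41976 × 0.945 = 39667
40–49: 28350 × 0.934 = 26479
50+: 28487 × 0.957 + 54500 × 0.338 = 27262 + 18421 = 45683
End of period: [22523, 20390, 23589, 39667, 26479, 45683]
Period 3.
Births: 23589 × 0.184 = 4340 ; 39667 × 0.522 = 20706 → total 25046
10–19: 22523 × 0.951 = 21419
20–29: 20390 × 0.954 = 19452
30–39: 23589 × 0.945 = 22292
40–49: 39667 × 0.934 = 37049
50+: 26479 × 0.957 + 45683 × 0.338 = 25340 + 15441 = 40781
End of period: [25046, 21419, 19452, 22292, 37049, 40781]
Period 4.
Births: 19452 × 0.184 = 3579 ; 22292 × 0.522 = 11636 → total 15215
10–19: 25046 × 0.951 = 23819
20–29: 21419 × 0.954 = 20434
30–39: 19452 × 0.945 = 18382
40–49: 22292 × 0.934 = 20821
50+: 37049 × 0.957 + 40781 × 0.338 = 35456 + 13784 = 49240
End of period: [15215, 23819, 20434, 18382, 20821, 49240]
Scenario B total after 4 periods: 147911
Difference B − A = 147911 − 144614 = 3297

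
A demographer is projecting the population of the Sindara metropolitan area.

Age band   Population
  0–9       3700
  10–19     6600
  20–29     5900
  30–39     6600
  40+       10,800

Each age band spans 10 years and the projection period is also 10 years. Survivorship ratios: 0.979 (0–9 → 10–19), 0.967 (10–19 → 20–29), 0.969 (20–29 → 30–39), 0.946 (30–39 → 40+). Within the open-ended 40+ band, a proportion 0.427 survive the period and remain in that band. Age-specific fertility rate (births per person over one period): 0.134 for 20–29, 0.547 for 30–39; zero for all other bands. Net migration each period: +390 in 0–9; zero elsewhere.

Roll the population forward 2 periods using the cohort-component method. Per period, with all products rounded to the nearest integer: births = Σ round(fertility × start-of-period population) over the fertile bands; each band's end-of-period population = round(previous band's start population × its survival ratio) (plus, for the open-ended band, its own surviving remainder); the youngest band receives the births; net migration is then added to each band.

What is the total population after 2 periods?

Period 1:
Births: 5900 × 0.134 = 791  |  6600 × 0.547 = 3610 ⇒ total 4401
10–19: 3700 × 0.979 = 3622
20–29: 6600 × 0.967 = 6382
30–39: 5900 × 0.969 = 5717
40+: 6600 × 0.946 + 10800 × 0.427 = 6244 + 4612 = 10856
Net migration: 0–9 + 390 → 4791
→ [4791, 3622, 6382, 5717, 10856]
Period 2:
Births: 6382 × 0.134 = 855  |  5717 × 0.547 = 3127 ⇒ total 3982
10–19: 4791 × 0.979 = 4690
20–29: 3622 × 0.967 = 3502
30–39: 6382 × 0.969 = 6184
40+: 5717 × 0.946 + 10856 × 0.427 = 5408 + 4636 = 10044
Net migration: 0–9 + 390 → 4372
→ [4372, 4690, 3502, 6184, 10044]
Total after period 2: 4372 + 4690 + 3502 + 6184 + 10044 = 28792

28792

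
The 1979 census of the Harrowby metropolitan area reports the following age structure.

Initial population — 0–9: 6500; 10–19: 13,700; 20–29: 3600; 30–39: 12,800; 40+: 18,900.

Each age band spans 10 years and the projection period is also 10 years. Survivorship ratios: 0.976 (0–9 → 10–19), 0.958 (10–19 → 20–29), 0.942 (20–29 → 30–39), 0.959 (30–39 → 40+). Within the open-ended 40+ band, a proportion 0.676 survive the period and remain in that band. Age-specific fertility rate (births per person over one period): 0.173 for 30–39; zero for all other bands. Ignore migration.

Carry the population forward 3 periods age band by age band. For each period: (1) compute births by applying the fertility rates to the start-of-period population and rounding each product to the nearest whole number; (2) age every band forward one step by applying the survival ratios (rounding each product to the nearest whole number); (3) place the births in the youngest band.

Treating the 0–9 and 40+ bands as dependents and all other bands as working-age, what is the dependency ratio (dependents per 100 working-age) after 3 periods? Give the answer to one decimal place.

330.3

(Groups numbered youngest = 1 to oldest = 5.)
After projecting period 1:
Births: 12800 × 0.173 = 2214
Group 2: 6500 × 0.976 = 6344
Group 3: 13700 × 0.958 = 13125
Group 4: 3600 × 0.942 = 3391
Group 5: 12800 × 0.959 + 18900 × 0.676 = 12275 + 12776 = 25051
→ [2214, 6344, 13125, 3391, 25051]
After projecting period 2:
Births: 3391 × 0.173 = 587
Group 2: 2214 × 0.976 = 2161
Group 3: 6344 × 0.958 = 6078
Group 4: 13125 × 0.942 = 12364
Group 5: 3391 × 0.959 + 25051 × 0.676 = 3252 + 16934 = 20186
→ [587, 2161, 6078, 12364, 20186]
After projecting period 3:
Births: 12364 × 0.173 = 2139
Group 2: 587 × 0.976 = 573
Group 3: 2161 × 0.958 = 2070
Group 4: 6078 × 0.942 = 5725
Group 5: 12364 × 0.959 + 20186 × 0.676 = 11857 + 13646 = 25503
→ [2139, 573, 2070, 5725, 25503]
Dependents (band 0–9 + band 40+) = 2139 + 25503 = 27642; working-age = 8368; ratio = 27642/8368 × 100 = 330.3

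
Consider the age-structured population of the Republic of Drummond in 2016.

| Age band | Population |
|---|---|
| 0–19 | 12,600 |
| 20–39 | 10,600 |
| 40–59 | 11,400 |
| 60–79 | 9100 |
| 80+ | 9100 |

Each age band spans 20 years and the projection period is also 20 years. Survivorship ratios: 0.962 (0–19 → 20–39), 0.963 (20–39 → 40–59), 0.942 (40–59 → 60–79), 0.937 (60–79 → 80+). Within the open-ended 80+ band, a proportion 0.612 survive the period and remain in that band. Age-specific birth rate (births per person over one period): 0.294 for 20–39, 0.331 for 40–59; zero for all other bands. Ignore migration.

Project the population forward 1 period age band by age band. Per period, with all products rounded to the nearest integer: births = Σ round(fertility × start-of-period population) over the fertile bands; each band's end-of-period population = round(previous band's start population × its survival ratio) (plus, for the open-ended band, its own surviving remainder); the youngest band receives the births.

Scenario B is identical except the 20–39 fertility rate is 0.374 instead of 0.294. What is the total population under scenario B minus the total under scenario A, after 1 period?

Period 1.
Births: 10600 * 0.294 = 3116, 11400 * 0.331 = 3773 ⇒ total 6889
20–39: 12600 * 0.962 = 12121
40–59: 10600 * 0.963 = 10208
60–79: 11400 * 0.942 = 10739
80+: 9100 * 0.937 + 9100 * 0.612 = 8527 + 5569 = 14096
Population now: 0–19=6889, 20–39=12121, 40–59=10208, 60–79=10739, 80+=14096
Scenario A total after 1 period: 54053
Scenario B projection —
Period 1.
Births: 10600 * 0.374 = 3964, 11400 * 0.331 = 3773 ⇒ total 7737
20–39: 12600 * 0.962 = 12121
40–59: 10600 * 0.963 = 10208
60–79: 11400 * 0.942 = 10739
80+: 9100 * 0.937 + 9100 * 0.612 = 8527 + 5569 = 14096
Population now: 0–19=7737, 20–39=12121, 40–59=10208, 60–79=10739, 80+=14096
Scenario B total after 1 period: 54901
Difference B − A = 54901 − 54053 = 848

848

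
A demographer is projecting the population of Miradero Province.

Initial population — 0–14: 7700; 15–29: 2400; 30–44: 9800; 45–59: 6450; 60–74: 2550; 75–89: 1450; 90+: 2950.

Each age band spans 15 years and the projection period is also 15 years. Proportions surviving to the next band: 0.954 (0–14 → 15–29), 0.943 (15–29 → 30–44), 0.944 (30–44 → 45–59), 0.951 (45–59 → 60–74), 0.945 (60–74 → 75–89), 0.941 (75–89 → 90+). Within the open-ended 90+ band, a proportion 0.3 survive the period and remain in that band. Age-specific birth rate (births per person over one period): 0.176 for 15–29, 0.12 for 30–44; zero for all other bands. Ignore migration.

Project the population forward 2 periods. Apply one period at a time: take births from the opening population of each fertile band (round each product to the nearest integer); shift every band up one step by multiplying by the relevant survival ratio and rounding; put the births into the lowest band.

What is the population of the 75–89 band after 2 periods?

5797

Call the bands 1 to 7, youngest first.
Period 1:
Births: 2400 * 0.176 = 422 ; 9800 * 0.12 = 1176 — total 1598
Band 2: 7700 * 0.954 = 7346
Band 3: 2400 * 0.943 = 2263
Band 4: 9800 * 0.944 = 9251
Band 5: 6450 * 0.951 = 6134
Band 6: 2550 * 0.945 = 2410
Band 7: 1450 * 0.941 + 2950 * 0.3 = 1364 + 885 = 2249
Population now: 0–14=1598, 15–29=7346, 30–44=2263, 45–59=9251, 60–74=6134, 75–89=2410, 90+=2249
Period 2:
Births: 7346 * 0.176 = 1293 ; 2263 * 0.12 = 272 — total 1565
Band 2: 1598 * 0.954 = 1524
Band 3: 7346 * 0.943 = 6927
Band 4: 2263 * 0.944 = 2136
Band 5: 9251 * 0.951 = 8798
Band 6: 6134 * 0.945 = 5797
Band 7: 2410 * 0.941 + 2249 * 0.3 = 2268 + 675 = 2943
Population now: 0–14=1565, 15–29=1524, 30–44=6927, 45–59=2136, 60–74=8798, 75–89=5797, 90+=2943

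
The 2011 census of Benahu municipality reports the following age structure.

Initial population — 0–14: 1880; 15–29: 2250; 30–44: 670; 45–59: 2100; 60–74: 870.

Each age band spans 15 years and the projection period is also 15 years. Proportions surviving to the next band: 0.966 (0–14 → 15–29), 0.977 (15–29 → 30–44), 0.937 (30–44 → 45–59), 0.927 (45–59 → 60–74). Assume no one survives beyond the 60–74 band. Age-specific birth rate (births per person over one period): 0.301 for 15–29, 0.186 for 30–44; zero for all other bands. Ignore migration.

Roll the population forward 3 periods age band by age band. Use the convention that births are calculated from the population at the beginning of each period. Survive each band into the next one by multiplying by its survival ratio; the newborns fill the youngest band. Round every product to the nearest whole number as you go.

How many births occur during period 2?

Call the groups 1 to 5, youngest first.
Period 1:
Births: 2250 * 0.301 = 677, 670 * 0.186 = 125 → total 802
Group 2: 1880 * 0.966 = 1816
Group 3: 2250 * 0.977 = 2198
Group 4: 670 * 0.937 = 628
Group 5: 2100 * 0.927 = 1947
Giving 802 / 1816 / 2198 / 628 / 1947.
Period 2:
Births: 1816 * 0.301 = 547, 2198 * 0.186 = 409 → total 956
Group 2: 802 * 0.966 = 775
Group 3: 1816 * 0.977 = 1774
Group 4: 2198 * 0.937 = 2060
Group 5: 628 * 0.927 = 582
Giving 956 / 775 / 1774 / 2060 / 582.

956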